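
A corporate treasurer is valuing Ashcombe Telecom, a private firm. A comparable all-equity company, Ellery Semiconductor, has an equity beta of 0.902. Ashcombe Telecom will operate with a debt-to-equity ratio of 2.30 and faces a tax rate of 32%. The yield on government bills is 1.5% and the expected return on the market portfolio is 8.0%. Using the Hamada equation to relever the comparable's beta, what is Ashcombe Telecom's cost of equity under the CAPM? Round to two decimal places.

β_L = β_U × [1 + (1 − t)(D/E)] = 0.902 × [1 + (1 − 0.32) × 2.30]
    = 0.902 × [1 + 0.68 × 2.30] = 0.902 × 2.5640 = 2.3127
MRP = 8.0% − 1.5% = 6.50%
E(R) = R_f + β_L × MRP = 1.5% + 2.3127 × 6.5% = 16.53%

16.53%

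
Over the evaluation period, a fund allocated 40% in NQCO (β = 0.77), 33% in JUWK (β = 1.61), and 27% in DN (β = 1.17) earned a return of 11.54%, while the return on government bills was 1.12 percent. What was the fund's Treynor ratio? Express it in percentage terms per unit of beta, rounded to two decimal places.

9.02%

β_P = 0.40×0.77 + 0.33×1.61 + 0.27×1.17 = 1.1552
Treynor = (R_P − R_f) / β_P = (11.54% − 1.12%) / 1.1552 = 10.42% / 1.1552 = 9.02%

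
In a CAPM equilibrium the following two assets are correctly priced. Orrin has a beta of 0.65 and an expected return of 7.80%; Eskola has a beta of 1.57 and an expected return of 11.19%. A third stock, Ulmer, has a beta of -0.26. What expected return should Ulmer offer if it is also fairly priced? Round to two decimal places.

4.45%

MRP (SML slope) = (11.19% − 7.80%) / (1.57 − 0.65) = 3.39% / 0.92 = 3.6848%
R_f (intercept) = 7.80% − 0.65 × 3.6848% = 5.4049%
E(R_Ulmer) = R_f + β × MRP = 5.4049% + -0.26 × 3.6848% = 4.45%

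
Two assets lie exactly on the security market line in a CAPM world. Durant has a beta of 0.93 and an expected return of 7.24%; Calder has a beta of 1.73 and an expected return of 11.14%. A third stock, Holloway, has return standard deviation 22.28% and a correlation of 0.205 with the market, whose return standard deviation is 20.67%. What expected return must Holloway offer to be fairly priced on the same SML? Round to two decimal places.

3.78%

MRP = (11.14% − 7.24%) / (1.73 − 0.93) = 4.8750%
R_f = 7.24% − 0.93 × 4.8750% = 2.7063%
β_Holloway = ρ·σ_i/σ_m = 0.205 × 22.28 / 20.67 = 0.2210
E(R_Holloway) = R_f + β × MRP = 2.7063% + 0.2210 × 4.8750% = 3.78%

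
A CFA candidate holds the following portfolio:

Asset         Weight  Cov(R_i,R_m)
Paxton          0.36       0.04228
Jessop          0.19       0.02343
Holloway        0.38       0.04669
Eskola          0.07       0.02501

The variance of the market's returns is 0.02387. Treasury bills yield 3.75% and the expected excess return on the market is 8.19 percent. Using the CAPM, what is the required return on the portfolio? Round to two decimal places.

β_Paxton = 0.04228 / 0.02387 = 1.7713
β_Jessop = 0.02343 / 0.02387 = 0.9816
β_Holloway = 0.04669 / 0.02387 = 1.9560
β_Eskola = 0.02501 / 0.02387 = 1.0478
β_P = Σ w_i β_i = 0.36×1.7713 + 0.19×0.9816 + 0.38×1.9560 + 0.07×1.0478 = 1.6408
E(R_P) = R_f + β_P × MRP = 3.75% + 1.6408 × 8.19% = 17.19%

17.19%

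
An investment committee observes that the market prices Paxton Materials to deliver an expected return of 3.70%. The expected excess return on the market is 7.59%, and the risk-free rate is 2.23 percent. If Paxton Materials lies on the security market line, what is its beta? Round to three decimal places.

0.194

β = (E(R) − R_f) / MRP = (3.70% − 2.23%) / 7.59% = 1.47% / 7.59% = 0.194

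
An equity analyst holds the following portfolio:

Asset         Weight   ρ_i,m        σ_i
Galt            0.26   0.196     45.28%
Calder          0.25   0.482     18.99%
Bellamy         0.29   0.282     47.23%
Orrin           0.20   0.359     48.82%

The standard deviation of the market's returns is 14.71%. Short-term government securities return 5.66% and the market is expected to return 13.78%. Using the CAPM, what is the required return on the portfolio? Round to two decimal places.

β_Galt = 0.196 × 45.28% / 14.71% = 0.6033
β_Calder = 0.482 × 18.99% / 14.71% = 0.6222
β_Bellamy = 0.282 × 47.23% / 14.71% = 0.9054
β_Orrin = 0.359 × 48.82% / 14.71% = 1.1915
β_P = Σ w_i β_i = 0.26×0.6033 + 0.25×0.6222 + 0.29×0.9054 + 0.20×1.1915 = 0.8133
MRP = 13.78% − 5.66% = 8.12%
E(R_P) = R_f + β_P × MRP = 5.66% + 0.8133 × 8.12% = 12.26%

12.26%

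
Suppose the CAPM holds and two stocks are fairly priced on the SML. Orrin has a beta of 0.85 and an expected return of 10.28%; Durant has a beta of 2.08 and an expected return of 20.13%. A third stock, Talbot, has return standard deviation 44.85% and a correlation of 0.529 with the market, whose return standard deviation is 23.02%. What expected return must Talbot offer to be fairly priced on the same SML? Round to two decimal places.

11.73%

MRP = (20.13% − 10.28%) / (2.08 − 0.85) = 8.0081%
R_f = 10.28% − 0.85 × 8.0081% = 3.4731%
β_Talbot = ρ·σ_i/σ_m = 0.529 × 44.85 / 23.02 = 1.0307
E(R_Talbot) = R_f + β × MRP = 3.4731% + 1.0307 × 8.0081% = 11.73%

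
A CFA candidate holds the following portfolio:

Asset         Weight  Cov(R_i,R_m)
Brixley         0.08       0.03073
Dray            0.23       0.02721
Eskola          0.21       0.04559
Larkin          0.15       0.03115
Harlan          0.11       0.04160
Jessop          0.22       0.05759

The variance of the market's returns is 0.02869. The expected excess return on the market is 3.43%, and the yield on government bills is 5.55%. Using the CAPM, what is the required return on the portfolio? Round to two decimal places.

β_Brixley = 0.03073 / 0.02869 = 1.0711
β_Dray = 0.02721 / 0.02869 = 0.9484
β_Eskola = 0.04559 / 0.02869 = 1.5891
β_Larkin = 0.03115 / 0.02869 = 1.0857
β_Harlan = 0.04160 / 0.02869 = 1.4500
β_Jessop = 0.05759 / 0.02869 = 2.0073
β_P = Σ w_i β_i = 0.08×1.0711 + 0.23×0.9484 + 0.21×1.5891 + 0.15×1.0857 + 0.11×1.4500 + 0.22×2.0073 = 1.4015
E(R_P) = R_f + β_P × MRP = 5.55% + 1.4015 × 3.43% = 10.36%

10.36%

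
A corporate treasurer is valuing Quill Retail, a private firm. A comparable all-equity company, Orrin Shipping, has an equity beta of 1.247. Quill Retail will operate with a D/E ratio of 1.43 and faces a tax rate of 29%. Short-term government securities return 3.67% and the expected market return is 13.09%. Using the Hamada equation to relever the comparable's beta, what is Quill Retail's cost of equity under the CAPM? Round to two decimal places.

β_L = β_U × [1 + (1 − t)(D/E)] = 1.247 × [1 + (1 − 0.29) × 1.43]
    = 1.247 × [1 + 0.71 × 1.43] = 1.247 × 2.0153 = 2.5131
MRP = 13.09% − 3.67% = 9.42%
E(R) = R_f + β_L × MRP = 3.67% + 2.5131 × 9.42% = 27.34%

27.34%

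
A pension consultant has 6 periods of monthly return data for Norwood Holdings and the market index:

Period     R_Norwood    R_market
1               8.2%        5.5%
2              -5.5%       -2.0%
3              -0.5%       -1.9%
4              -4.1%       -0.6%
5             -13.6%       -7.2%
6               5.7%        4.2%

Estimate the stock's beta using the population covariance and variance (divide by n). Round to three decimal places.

1.664

Mean R_i = (8.2 − 5.5 − 0.5 − 4.1 − 13.6 + 5.7) / 6 = -1.6333%
Mean R_m = (5.5 − 2.0 − 1.9 − 0.6 − 7.2 + 4.2) / 6 = -0.3333%
Σ(R_i − R̄_i)(R_m − R̄_m) = 178.1033  ⇒  Cov = 178.1033 / 6 = 29.6839
Σ(R_m − R̄_m)² = 107.0333  ⇒  Var(R_m) = 107.0333 / 6 = 17.8389
β = Cov / Var(R_m) = 29.6839 / 17.8389 = 1.6640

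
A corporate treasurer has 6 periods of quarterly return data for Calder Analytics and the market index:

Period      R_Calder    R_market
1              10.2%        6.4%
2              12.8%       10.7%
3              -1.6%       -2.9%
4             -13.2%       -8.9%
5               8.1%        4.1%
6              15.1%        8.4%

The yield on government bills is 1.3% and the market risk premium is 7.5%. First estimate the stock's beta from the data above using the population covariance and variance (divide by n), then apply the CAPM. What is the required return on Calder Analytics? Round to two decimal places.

Mean R_i = (10.2 + 12.8 − 1.6 − 13.2 + 8.1 + 15.1) / 6 = 5.2333%
Mean R_m = (6.4 + 10.7 − 2.9 − 8.9 + 4.1 + 8.4) / 6 = 2.9667%
Σ(R_i − R̄_i)(R_m − R̄_m) = 391.2567  ⇒  Cov = 391.2567 / 6 = 65.2095
Σ(R_m − R̄_m)² = 277.6333  ⇒  Var(R_m) = 277.6333 / 6 = 46.2722
β = Cov / Var(R_m) = 65.2095 / 46.2722 = 1.4093
E(R) = R_f + β × MRP = 1.3% + 1.4093 × 7.5% = 11.87%

11.87%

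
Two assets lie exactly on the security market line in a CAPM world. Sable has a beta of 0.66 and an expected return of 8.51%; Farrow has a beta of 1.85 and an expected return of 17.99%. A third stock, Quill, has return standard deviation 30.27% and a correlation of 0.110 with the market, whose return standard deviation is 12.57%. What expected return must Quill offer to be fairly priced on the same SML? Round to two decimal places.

5.36%

MRP = (17.99% − 8.51%) / (1.85 − 0.66) = 7.9664%
R_f = 8.51% − 0.66 × 7.9664% = 3.2522%
β_Quill = ρ·σ_i/σ_m = 0.110 × 30.27 / 12.57 = 0.2649
E(R_Quill) = R_f + β × MRP = 3.2522% + 0.2649 × 7.9664% = 5.36%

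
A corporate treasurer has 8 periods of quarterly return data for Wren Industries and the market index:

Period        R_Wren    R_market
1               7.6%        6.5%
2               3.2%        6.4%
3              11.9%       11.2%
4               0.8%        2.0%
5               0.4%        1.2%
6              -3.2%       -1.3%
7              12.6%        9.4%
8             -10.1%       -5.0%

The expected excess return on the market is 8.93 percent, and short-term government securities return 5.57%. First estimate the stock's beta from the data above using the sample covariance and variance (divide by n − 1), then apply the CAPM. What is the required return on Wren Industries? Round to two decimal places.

17.70%

Mean R_i = (7.6 + 3.2 + 11.9 + 0.8 + 0.4 − 3.2 + 12.6 − 10.1) / 8 = 2.9000%
Mean R_m = (6.5 + 6.4 + 11.2 + 2.0 + 1.2 − 1.3 + 9.4 − 5.0) / 8 = 3.8000%
Σ(R_i − R̄_i)(R_m − R̄_m) = 290.1800  ⇒  Cov = 290.1800 / 7 = 41.4543
Σ(R_m − R̄_m)² = 213.6200  ⇒  Var(R_m) = 213.6200 / 7 = 30.5171
β = Cov / Var(R_m) = 41.4543 / 30.5171 = 1.3584
E(R) = R_f + β × MRP = 5.57% + 1.3584 × 8.93% = 17.70%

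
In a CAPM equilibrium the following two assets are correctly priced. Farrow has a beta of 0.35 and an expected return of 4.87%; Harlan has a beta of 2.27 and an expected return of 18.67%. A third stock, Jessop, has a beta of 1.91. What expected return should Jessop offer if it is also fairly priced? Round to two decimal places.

MRP (SML slope) = (18.67% − 4.87%) / (2.27 − 0.35) = 13.80% / 1.92 = 7.1875%
R_f (intercept) = 4.87% − 0.35 × 7.1875% = 2.3544%
E(R_Jessop) = R_f + β × MRP = 2.3544% + 1.91 × 7.1875% = 16.08%

16.08%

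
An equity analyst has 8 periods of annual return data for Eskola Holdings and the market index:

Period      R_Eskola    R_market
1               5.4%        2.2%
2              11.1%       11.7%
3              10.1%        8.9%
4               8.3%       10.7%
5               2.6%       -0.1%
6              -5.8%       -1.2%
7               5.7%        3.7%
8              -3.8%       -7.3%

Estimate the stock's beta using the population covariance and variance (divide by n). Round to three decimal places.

Mean R_i = (5.4 + 11.1 + 10.1 + 8.3 + 2.6 − 5.8 + 5.7 − 3.8) / 8 = 4.2000%
Mean R_m = (2.2 + 11.7 + 8.9 + 10.7 − 0.1 − 1.2 + 3.7 − 7.3) / 8 = 3.5750%
Σ(R_i − R̄_i)(R_m − R̄_m) = 255.8600  ⇒  Cov = 255.8600 / 8 = 31.9825
Σ(R_m − R̄_m)² = 301.6150  ⇒  Var(R_m) = 301.6150 / 8 = 37.7019
β = Cov / Var(R_m) = 31.9825 / 37.7019 = 0.8483

0.848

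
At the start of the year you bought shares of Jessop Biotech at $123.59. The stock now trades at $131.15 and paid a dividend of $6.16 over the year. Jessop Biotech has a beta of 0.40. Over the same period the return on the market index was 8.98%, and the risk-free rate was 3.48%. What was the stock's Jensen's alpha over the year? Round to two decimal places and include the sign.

+5.42%

Realised HPR = (P1 + D1 − P0) / P0 = (131.15 + 6.16 − 123.59) / 123.59 = 13.72 / 123.59 = 11.1012%
MRP = 8.98% − 3.48% = 5.50%
CAPM required = R_f + β·MRP = 3.48% + 0.40 × 5.50% = 5.6800%
α = realised − required = 11.1012% − 5.6800% = +5.42%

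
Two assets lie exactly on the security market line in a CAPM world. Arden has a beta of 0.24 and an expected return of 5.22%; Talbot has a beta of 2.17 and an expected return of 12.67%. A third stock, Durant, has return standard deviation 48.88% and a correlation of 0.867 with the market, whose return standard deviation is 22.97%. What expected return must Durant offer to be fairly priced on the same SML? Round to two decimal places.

MRP = (12.67% − 5.22%) / (2.17 − 0.24) = 3.8601%
R_f = 5.22% − 0.24 × 3.8601% = 4.2936%
β_Durant = ρ·σ_i/σ_m = 0.867 × 48.88 / 22.97 = 1.8450
E(R_Durant) = R_f + β × MRP = 4.2936% + 1.8450 × 3.8601% = 11.42%

11.42%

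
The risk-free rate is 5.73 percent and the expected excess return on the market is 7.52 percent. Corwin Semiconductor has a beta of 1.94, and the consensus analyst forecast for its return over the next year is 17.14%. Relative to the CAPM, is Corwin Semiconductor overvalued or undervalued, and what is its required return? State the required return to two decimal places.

Required return = R_f + β·MRP = 5.73% + 1.94 × 7.52% = 20.32%
Forecast 17.14% < required 20.32% → the stock plots below the SML → overvalued.

Overvalued; required return 20.32%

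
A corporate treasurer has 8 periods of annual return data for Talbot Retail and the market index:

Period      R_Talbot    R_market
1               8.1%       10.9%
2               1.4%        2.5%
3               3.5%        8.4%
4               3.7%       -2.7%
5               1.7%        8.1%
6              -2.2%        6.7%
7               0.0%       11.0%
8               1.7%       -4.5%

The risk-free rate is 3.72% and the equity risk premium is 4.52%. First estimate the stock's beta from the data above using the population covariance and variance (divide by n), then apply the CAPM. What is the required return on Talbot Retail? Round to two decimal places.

Mean R_i = (8.1 + 1.4 + 3.5 + 3.7 + 1.7 − 2.2 + 0.0 + 1.7) / 8 = 2.2375%
Mean R_m = (10.9 + 2.5 + 8.4 − 2.7 + 8.1 + 6.7 + 11.0 − 4.5) / 8 = 5.0500%
Σ(R_i − R̄_i)(R_m − R̄_m) = 12.1850  ⇒  Cov = 12.1850 / 8 = 1.5231
Σ(R_m − R̄_m)² = 250.6400  ⇒  Var(R_m) = 250.6400 / 8 = 31.3300
β = Cov / Var(R_m) = 1.5231 / 31.3300 = 0.0486
E(R) = R_f + β × MRP = 3.72% + 0.0486 × 4.52% = 3.94%

3.94%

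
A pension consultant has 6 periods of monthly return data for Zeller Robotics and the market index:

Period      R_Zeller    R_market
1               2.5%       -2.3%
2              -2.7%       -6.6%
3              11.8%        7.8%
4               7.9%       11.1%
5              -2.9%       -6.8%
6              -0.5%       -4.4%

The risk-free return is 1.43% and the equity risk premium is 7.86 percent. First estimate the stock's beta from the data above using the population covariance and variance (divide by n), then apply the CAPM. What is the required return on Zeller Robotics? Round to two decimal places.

7.15%

Mean R_i = (2.5 − 2.7 + 11.8 + 7.9 − 2.9 − 0.5) / 6 = 2.6833%
Mean R_m = (-2.3 − 6.6 + 7.8 + 11.1 − 6.8 − 4.4) / 6 = -0.2000%
Σ(R_i − R̄_i)(R_m − R̄_m) = 216.9400  ⇒  Cov = 216.9400 / 6 = 36.1567
Σ(R_m − R̄_m)² = 298.2600  ⇒  Var(R_m) = 298.2600 / 6 = 49.7100
β = Cov / Var(R_m) = 36.1567 / 49.7100 = 0.7274
E(R) = R_f + β × MRP = 1.43% + 0.7274 × 7.86% = 7.15%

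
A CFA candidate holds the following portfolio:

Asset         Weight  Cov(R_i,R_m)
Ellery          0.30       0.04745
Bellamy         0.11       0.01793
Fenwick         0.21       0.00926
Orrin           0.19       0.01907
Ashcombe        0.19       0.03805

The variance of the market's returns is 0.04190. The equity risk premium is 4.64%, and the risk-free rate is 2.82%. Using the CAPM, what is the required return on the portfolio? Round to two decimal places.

6.03%

β_Ellery = 0.04745 / 0.04190 = 1.1325
β_Bellamy = 0.01793 / 0.04190 = 0.4279
β_Fenwick = 0.00926 / 0.04190 = 0.2210
β_Orrin = 0.01907 / 0.04190 = 0.4551
β_Ashcombe = 0.03805 / 0.04190 = 0.9081
β_P = Σ w_i β_i = 0.30×1.1325 + 0.11×0.4279 + 0.21×0.2210 + 0.19×0.4551 + 0.19×0.9081 = 0.6922
E(R_P) = R_f + β_P × MRP = 2.82% + 0.6922 × 4.64% = 6.03%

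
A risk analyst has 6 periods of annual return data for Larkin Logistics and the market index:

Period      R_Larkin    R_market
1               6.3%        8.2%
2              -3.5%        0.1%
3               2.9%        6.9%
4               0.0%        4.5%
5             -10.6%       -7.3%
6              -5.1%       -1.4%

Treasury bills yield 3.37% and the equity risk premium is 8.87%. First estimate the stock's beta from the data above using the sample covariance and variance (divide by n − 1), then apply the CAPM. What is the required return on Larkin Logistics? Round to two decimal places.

12.45%

Mean R_i = (6.3 − 3.5 + 2.9 + 0.0 − 10.6 − 5.1) / 6 = -1.6667%
Mean R_m = (8.2 + 0.1 + 6.9 + 4.5 − 7.3 − 1.4) / 6 = 1.8333%
Σ(R_i − R̄_i)(R_m − R̄_m) = 174.1733  ⇒  Cov = 174.1733 / 5 = 34.8347
Σ(R_m − R̄_m)² = 170.1933  ⇒  Var(R_m) = 170.1933 / 5 = 34.0387
β = Cov / Var(R_m) = 34.8347 / 34.0387 = 1.0234
E(R) = R_f + β × MRP = 3.37% + 1.0234 × 8.87% = 12.45%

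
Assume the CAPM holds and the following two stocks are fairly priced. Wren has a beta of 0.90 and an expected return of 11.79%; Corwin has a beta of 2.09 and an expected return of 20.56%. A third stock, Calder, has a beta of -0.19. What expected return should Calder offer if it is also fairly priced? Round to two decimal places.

3.76%

MRP (SML slope) = (20.56% − 11.79%) / (2.09 − 0.90) = 8.77% / 1.19 = 7.3697%
R_f (intercept) = 11.79% − 0.90 × 7.3697% = 5.1573%
E(R_Calder) = R_f + β × MRP = 5.1573% + -0.19 × 7.3697% = 3.76%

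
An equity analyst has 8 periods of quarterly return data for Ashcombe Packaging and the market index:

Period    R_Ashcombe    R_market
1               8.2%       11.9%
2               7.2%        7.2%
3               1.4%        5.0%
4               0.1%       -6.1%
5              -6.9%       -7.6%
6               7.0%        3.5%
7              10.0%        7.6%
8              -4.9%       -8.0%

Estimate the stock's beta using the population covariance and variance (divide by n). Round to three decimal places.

0.732

Mean R_i = (8.2 + 7.2 + 1.4 + 0.1 − 6.9 + 7.0 + 10.0 − 4.9) / 8 = 2.7625%
Mean R_m = (11.9 + 7.2 + 5.0 − 6.1 − 7.6 + 3.5 + 7.6 − 8.0) / 8 = 1.6875%
Σ(R_i − R̄_i)(R_m − R̄_m) = 310.6563  ⇒  Cov = 310.6563 / 8 = 38.8320
Σ(R_m − R̄_m)² = 424.6488  ⇒  Var(R_m) = 424.6488 / 8 = 53.0811
β = Cov / Var(R_m) = 38.8320 / 53.0811 = 0.7316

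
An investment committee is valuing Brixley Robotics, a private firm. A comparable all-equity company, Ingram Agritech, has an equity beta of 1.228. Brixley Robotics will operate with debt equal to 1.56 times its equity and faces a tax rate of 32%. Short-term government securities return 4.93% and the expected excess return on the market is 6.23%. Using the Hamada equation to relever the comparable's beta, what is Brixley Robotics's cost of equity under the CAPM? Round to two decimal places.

β_L = β_U × [1 + (1 − t)(D/E)] = 1.228 × [1 + (1 − 0.32) × 1.56]
    = 1.228 × [1 + 0.68 × 1.56] = 1.228 × 2.0608 = 2.5307
E(R) = R_f + β_L × MRP = 4.93% + 2.5307 × 6.23% = 20.70%

20.70%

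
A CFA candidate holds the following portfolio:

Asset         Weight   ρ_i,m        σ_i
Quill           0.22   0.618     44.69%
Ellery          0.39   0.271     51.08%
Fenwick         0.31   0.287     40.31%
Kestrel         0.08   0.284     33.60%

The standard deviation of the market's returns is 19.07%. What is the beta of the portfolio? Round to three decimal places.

β_Quill = 0.618 × 44.69% / 19.07% = 1.4483
β_Ellery = 0.271 × 51.08% / 19.07% = 0.7259
β_Fenwick = 0.287 × 40.31% / 19.07% = 0.6067
β_Kestrel = 0.284 × 33.60% / 19.07% = 0.5004
β_P = Σ w_i β_i = 0.22×1.4483 + 0.39×0.7259 + 0.31×0.6067 + 0.08×0.5004 = 0.8298

0.830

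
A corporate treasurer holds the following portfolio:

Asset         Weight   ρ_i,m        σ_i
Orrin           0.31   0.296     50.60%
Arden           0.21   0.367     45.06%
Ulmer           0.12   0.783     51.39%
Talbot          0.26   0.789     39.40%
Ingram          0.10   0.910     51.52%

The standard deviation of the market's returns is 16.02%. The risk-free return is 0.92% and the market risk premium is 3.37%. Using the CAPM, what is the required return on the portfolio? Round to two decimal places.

6.33%

β_Orrin = 0.296 × 50.60% / 16.02% = 0.9349
β_Arden = 0.367 × 45.06% / 16.02% = 1.0323
β_Ulmer = 0.783 × 51.39% / 16.02% = 2.5118
β_Talbot = 0.789 × 39.40% / 16.02% = 1.9405
β_Ingram = 0.910 × 51.52% / 16.02% = 2.9265
β_P = Σ w_i β_i = 0.31×0.9349 + 0.21×1.0323 + 0.12×2.5118 + 0.26×1.9405 + 0.10×2.9265 = 1.6052
E(R_P) = R_f + β_P × MRP = 0.92% + 1.6052 × 3.37% = 6.33%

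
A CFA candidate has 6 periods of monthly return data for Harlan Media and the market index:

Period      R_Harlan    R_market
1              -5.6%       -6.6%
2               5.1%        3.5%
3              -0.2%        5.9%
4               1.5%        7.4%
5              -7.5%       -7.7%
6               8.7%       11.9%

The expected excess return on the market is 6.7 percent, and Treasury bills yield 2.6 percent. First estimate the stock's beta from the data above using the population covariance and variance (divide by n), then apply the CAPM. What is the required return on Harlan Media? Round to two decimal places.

7.35%

Mean R_i = (-5.6 + 5.1 − 0.2 + 1.5 − 7.5 + 8.7) / 6 = 0.3333%
Mean R_m = (-6.6 + 3.5 + 5.9 + 7.4 − 7.7 + 11.9) / 6 = 2.4000%
Σ(R_i − R̄_i)(R_m − R̄_m) = 221.2100  ⇒  Cov = 221.2100 / 6 = 36.8683
Σ(R_m − R̄_m)² = 311.7200  ⇒  Var(R_m) = 311.7200 / 6 = 51.9533
β = Cov / Var(R_m) = 36.8683 / 51.9533 = 0.7096
E(R) = R_f + β × MRP = 2.6% + 0.7096 × 6.7% = 7.35%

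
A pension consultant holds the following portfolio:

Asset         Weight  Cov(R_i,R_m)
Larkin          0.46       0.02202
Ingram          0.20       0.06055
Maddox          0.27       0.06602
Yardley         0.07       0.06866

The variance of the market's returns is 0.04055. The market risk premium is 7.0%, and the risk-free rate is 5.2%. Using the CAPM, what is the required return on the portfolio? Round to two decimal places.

β_Larkin = 0.02202 / 0.04055 = 0.5430
β_Ingram = 0.06055 / 0.04055 = 1.4932
β_Maddox = 0.06602 / 0.04055 = 1.6281
β_Yardley = 0.06866 / 0.04055 = 1.6932
β_P = Σ w_i β_i = 0.46×0.5430 + 0.20×1.4932 + 0.27×1.6281 + 0.07×1.6932 = 1.1065
E(R_P) = R_f + β_P × MRP = 5.2% + 1.1065 × 7.0% = 12.95%

12.95%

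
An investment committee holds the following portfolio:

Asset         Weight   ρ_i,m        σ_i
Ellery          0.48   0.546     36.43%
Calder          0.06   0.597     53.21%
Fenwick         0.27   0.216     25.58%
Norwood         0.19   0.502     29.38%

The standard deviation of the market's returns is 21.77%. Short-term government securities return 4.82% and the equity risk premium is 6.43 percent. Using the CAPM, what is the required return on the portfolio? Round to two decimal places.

β_Ellery = 0.546 × 36.43% / 21.77% = 0.9137
β_Calder = 0.597 × 53.21% / 21.77% = 1.4592
β_Fenwick = 0.216 × 25.58% / 21.77% = 0.2538
β_Norwood = 0.502 × 29.38% / 21.77% = 0.6775
β_P = Σ w_i β_i = 0.48×0.9137 + 0.06×1.4592 + 0.27×0.2538 + 0.19×0.6775 = 0.7234
E(R_P) = R_f + β_P × MRP = 4.82% + 0.7234 × 6.43% = 9.47%

9.47%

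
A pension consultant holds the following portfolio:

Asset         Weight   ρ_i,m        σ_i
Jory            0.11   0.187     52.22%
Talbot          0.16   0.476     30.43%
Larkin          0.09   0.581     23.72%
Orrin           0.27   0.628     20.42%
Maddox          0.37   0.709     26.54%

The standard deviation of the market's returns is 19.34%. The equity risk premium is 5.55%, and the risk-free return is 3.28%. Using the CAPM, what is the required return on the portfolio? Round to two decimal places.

β_Jory = 0.187 × 52.22% / 19.34% = 0.5049
β_Talbot = 0.476 × 30.43% / 19.34% = 0.7489
β_Larkin = 0.581 × 23.72% / 19.34% = 0.7126
β_Orrin = 0.628 × 20.42% / 19.34% = 0.6631
β_Maddox = 0.709 × 26.54% / 19.34% = 0.9730
β_P = Σ w_i β_i = 0.11×0.5049 + 0.16×0.7489 + 0.09×0.7126 + 0.27×0.6631 + 0.37×0.9730 = 0.7785
E(R_P) = R_f + β_P × MRP = 3.28% + 0.7785 × 5.55% = 7.60%

7.60%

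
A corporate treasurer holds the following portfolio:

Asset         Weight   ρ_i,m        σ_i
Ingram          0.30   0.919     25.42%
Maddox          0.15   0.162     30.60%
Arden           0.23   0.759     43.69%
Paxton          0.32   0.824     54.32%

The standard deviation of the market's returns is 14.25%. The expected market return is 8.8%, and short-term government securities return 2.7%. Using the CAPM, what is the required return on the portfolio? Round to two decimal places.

β_Ingram = 0.919 × 25.42% / 14.25% = 1.6394
β_Maddox = 0.162 × 30.60% / 14.25% = 0.3479
β_Arden = 0.759 × 43.69% / 14.25% = 2.3271
β_Paxton = 0.824 × 54.32% / 14.25% = 3.1410
β_P = Σ w_i β_i = 0.30×1.6394 + 0.15×0.3479 + 0.23×2.3271 + 0.32×3.1410 = 2.0844
MRP = 8.8% − 2.7% = 6.10%
E(R_P) = R_f + β_P × MRP = 2.7% + 2.0844 × 6.1% = 15.41%

15.41%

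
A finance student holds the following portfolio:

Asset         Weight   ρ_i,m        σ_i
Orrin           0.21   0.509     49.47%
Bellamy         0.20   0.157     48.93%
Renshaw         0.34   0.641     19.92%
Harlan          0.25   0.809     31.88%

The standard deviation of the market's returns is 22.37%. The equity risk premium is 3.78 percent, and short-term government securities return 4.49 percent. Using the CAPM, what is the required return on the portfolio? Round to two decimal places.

β_Orrin = 0.509 × 49.47% / 22.37% = 1.1256
β_Bellamy = 0.157 × 48.93% / 22.37% = 0.3434
β_Renshaw = 0.641 × 19.92% / 22.37% = 0.5708
β_Harlan = 0.809 × 31.88% / 22.37% = 1.1529
β_P = Σ w_i β_i = 0.21×1.1256 + 0.20×0.3434 + 0.34×0.5708 + 0.25×1.1529 = 0.7874
E(R_P) = R_f + β_P × MRP = 4.49% + 0.7874 × 3.78% = 7.47%

7.47%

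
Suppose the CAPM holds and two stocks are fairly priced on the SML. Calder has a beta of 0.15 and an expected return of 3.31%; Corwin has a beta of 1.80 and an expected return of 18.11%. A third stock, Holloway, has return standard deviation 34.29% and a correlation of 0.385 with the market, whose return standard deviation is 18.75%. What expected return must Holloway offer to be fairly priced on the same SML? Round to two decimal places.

8.28%

MRP = (18.11% − 3.31%) / (1.80 − 0.15) = 8.9697%
R_f = 3.31% − 0.15 × 8.9697% = 1.9645%
β_Holloway = ρ·σ_i/σ_m = 0.385 × 34.29 / 18.75 = 0.7041
E(R_Holloway) = R_f + β × MRP = 1.9645% + 0.7041 × 8.9697% = 8.28%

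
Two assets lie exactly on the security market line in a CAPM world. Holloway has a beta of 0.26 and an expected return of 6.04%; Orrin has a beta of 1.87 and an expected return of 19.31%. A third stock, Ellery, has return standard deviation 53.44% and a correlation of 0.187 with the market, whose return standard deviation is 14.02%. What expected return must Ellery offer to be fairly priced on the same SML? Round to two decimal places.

9.77%

MRP = (19.31% − 6.04%) / (1.87 − 0.26) = 8.2422%
R_f = 6.04% − 0.26 × 8.2422% = 3.8970%
β_Ellery = ρ·σ_i/σ_m = 0.187 × 53.44 / 14.02 = 0.7128
E(R_Ellery) = R_f + β × MRP = 3.8970% + 0.7128 × 8.2422% = 9.77%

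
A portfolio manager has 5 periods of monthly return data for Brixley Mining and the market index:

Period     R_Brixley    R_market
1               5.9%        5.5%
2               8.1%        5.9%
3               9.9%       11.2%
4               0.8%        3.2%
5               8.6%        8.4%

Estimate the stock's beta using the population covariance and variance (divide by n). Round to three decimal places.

1.021

Mean R_i = (5.9 + 8.1 + 9.9 + 0.8 + 8.6) / 5 = 6.6600%
Mean R_m = (5.5 + 5.9 + 11.2 + 3.2 + 8.4) / 5 = 6.8400%
Σ(R_i − R̄_i)(R_m − R̄_m) = 38.1480  ⇒  Cov = 38.1480 / 5 = 7.6296
Σ(R_m − R̄_m)² = 37.3720  ⇒  Var(R_m) = 37.3720 / 5 = 7.4744
β = Cov / Var(R_m) = 7.6296 / 7.4744 = 1.0208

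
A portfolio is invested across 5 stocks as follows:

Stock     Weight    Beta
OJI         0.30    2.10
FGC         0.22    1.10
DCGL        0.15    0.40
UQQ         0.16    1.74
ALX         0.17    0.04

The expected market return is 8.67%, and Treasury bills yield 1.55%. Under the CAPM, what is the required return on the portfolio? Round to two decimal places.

β_P = Σ w_i β_i = 0.30×2.10 + 0.22×1.10 + 0.15×0.40 + 0.16×1.74 + 0.17×0.04 = 1.2172
MRP = 8.67% − 1.55% = 7.12%
E(R_P) = R_f + β_P × MRP = 1.55% + 1.2172 × 7.12% = 10.22%

10.22%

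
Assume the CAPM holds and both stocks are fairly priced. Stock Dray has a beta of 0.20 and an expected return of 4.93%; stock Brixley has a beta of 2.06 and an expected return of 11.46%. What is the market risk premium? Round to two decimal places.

3.51%

Both satisfy E(R) = R_f + β·MRP, so the slope of the SML is
MRP = (11.46% − 4.93%) / (2.06 − 0.20) = 6.53% / 1.86 = 3.5108%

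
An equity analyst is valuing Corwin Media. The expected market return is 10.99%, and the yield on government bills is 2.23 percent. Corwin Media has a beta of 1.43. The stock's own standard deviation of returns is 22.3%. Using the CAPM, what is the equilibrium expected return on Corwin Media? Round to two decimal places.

14.76%

Market risk premium = E(R_m) − R_f = 10.99% − 2.23% = 8.76%
E(R) = R_f + β × MRP = 2.23% + 1.43 × 8.76% = 14.76%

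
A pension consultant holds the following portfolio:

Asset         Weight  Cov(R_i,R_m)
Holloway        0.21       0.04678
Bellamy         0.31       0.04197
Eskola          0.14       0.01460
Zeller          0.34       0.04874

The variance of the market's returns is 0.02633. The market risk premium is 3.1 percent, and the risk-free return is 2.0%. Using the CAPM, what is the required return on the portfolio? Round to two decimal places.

6.88%

β_Holloway = 0.04678 / 0.02633 = 1.7767
β_Bellamy = 0.04197 / 0.02633 = 1.5940
β_Eskola = 0.01460 / 0.02633 = 0.5545
β_Zeller = 0.04874 / 0.02633 = 1.8511
β_P = Σ w_i β_i = 0.21×1.7767 + 0.31×1.5940 + 0.14×0.5545 + 0.34×1.8511 = 1.5743
E(R_P) = R_f + β_P × MRP = 2.0% + 1.5743 × 3.1% = 6.88%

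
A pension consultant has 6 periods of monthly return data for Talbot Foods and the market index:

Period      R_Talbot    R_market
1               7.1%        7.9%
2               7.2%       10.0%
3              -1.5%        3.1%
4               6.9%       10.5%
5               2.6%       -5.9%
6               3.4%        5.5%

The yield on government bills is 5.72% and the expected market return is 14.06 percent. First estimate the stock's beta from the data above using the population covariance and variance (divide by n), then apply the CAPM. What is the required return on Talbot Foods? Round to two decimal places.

Mean R_i = (7.1 + 7.2 − 1.5 + 6.9 + 2.6 + 3.4) / 6 = 4.2833%
Mean R_m = (7.9 + 10.0 + 3.1 + 10.5 − 5.9 + 5.5) / 6 = 5.1833%
Σ(R_i − R̄_i)(R_m − R̄_m) = 66.0383  ⇒  Cov = 66.0383 / 6 = 11.0064
Σ(R_m − R̄_m)² = 186.1283  ⇒  Var(R_m) = 186.1283 / 6 = 31.0214
β = Cov / Var(R_m) = 11.0064 / 31.0214 = 0.3548
MRP = 14.06% − 5.72% = 8.34%
E(R) = R_f + β × MRP = 5.72% + 0.3548 × 8.34% = 8.68%

8.68%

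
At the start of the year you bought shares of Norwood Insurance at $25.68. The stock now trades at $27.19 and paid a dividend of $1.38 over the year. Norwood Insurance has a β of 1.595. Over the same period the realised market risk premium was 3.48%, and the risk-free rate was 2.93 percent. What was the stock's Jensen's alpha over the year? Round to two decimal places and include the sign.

Realised HPR = (P1 + D1 − P0) / P0 = (27.19 + 1.38 − 25.68) / 25.68 = 2.89 / 25.68 = 11.2539%
CAPM required = R_f + β·MRP = 2.93% + 1.595 × 3.48% = 8.48060%
α = realised − required = 11.2539% − 8.48060% = +2.77%

+2.77%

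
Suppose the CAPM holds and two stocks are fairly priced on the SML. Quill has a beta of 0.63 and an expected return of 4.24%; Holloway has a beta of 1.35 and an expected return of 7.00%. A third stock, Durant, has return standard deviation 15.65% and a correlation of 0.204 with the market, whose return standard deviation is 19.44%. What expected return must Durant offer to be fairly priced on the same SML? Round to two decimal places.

MRP = (7.00% − 4.24%) / (1.35 − 0.63) = 3.8333%
R_f = 4.24% − 0.63 × 3.8333% = 1.8250%
β_Durant = ρ·σ_i/σ_m = 0.204 × 15.65 / 19.44 = 0.1642
E(R_Durant) = R_f + β × MRP = 1.8250% + 0.1642 × 3.8333% = 2.45%

2.45%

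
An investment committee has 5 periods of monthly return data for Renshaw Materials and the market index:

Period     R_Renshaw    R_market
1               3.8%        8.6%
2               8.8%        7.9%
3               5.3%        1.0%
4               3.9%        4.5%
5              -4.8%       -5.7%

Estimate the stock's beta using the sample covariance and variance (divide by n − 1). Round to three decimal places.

0.708

Mean R_i = (3.8 + 8.8 + 5.3 + 3.9 − 4.8) / 5 = 3.4000%
Mean R_m = (8.6 + 7.9 + 1.0 + 4.5 − 5.7) / 5 = 3.2600%
Σ(R_i − R̄_i)(R_m − R̄_m) = 96.9900  ⇒  Cov = 96.9900 / 4 = 24.2475
Σ(R_m − R̄_m)² = 136.9720  ⇒  Var(R_m) = 136.9720 / 4 = 34.2430
β = Cov / Var(R_m) = 24.2475 / 34.2430 = 0.7081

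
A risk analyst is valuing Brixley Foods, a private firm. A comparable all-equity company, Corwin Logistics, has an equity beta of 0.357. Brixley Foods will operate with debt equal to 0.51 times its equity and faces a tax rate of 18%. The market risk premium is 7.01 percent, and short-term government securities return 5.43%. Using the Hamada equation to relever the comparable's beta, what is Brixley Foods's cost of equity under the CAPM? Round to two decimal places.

8.98%

β_L = β_U × [1 + (1 − t)(D/E)] = 0.357 × [1 + (1 − 0.18) × 0.51]
    = 0.357 × [1 + 0.82 × 0.51] = 0.357 × 1.4182 = 0.5063
E(R) = R_f + β_L × MRP = 5.43% + 0.5063 × 7.01% = 8.98%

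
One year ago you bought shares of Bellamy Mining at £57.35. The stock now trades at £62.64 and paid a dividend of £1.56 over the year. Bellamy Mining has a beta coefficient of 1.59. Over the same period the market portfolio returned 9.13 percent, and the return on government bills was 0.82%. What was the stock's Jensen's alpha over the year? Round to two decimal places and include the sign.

-2.09%

Realised HPR = (P1 + D1 − P0) / P0 = (62.64 + 1.56 − 57.35) / 57.35 = 6.85 / 57.35 = 11.9442%
MRP = 9.13% − 0.82% = 8.31%
CAPM required = R_f + β·MRP = 0.82% + 1.59 × 8.31% = 14.0329%
α = realised − required = 11.9442% − 14.0329% = -2.09%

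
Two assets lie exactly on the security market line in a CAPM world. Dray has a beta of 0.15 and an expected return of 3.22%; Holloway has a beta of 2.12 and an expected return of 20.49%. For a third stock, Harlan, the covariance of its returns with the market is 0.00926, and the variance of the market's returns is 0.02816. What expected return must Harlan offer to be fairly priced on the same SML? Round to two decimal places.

MRP = (20.49% − 3.22%) / (2.12 − 0.15) = 8.7665%
R_f = 3.22% − 0.15 × 8.7665% = 1.9050%
β_Harlan = Cov / Var(R_m) = 0.00926 / 0.02816 = 0.3288
E(R_Harlan) = R_f + β × MRP = 1.9050% + 0.3288 × 8.7665% = 4.79%

4.79%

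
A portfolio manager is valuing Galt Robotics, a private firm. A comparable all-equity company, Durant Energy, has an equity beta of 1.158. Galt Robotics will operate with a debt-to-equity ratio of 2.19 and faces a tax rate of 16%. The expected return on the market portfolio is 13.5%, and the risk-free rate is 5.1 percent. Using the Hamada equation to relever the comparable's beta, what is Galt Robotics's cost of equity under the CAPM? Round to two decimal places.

32.72%

β_L = β_U × [1 + (1 − t)(D/E)] = 1.158 × [1 + (1 − 0.16) × 2.19]
    = 1.158 × [1 + 0.84 × 2.19] = 1.158 × 2.8396 = 3.2883
MRP = 13.5% − 5.1% = 8.40%
E(R) = R_f + β_L × MRP = 5.1% + 3.2883 × 8.4% = 32.72%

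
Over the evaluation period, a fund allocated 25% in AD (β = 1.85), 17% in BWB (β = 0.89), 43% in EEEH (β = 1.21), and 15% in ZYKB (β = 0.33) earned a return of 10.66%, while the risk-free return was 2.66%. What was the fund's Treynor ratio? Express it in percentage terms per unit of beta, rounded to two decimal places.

6.76%

β_P = 0.25×1.85 + 0.17×0.89 + 0.43×1.21 + 0.15×0.33 = 1.1836
Treynor = (R_P − R_f) / β_P = (10.66% − 2.66%) / 1.1836 = 8.00% / 1.1836 = 6.76%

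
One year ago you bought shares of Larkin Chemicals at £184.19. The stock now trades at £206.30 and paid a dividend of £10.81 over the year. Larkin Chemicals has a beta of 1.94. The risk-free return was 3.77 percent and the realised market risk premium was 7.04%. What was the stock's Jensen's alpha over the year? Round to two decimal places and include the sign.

+0.45%

Realised HPR = (P1 + D1 − P0) / P0 = (206.30 + 10.81 − 184.19) / 184.19 = 32.92 / 184.19 = 17.8728%
CAPM required = R_f + β·MRP = 3.77% + 1.94 × 7.04% = 17.4276%
α = realised − required = 17.8728% − 17.4276% = +0.45%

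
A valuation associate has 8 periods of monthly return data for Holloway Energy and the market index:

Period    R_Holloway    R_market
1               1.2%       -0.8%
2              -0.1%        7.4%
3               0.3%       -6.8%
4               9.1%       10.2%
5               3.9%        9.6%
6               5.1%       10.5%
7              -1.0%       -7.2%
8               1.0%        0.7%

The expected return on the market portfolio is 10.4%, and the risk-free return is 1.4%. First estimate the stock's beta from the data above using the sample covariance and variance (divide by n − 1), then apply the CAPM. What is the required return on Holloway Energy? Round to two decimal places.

4.40%

Mean R_i = (1.2 − 0.1 + 0.3 + 9.1 + 3.9 + 5.1 − 1.0 + 1.0) / 8 = 2.4375%
Mean R_m = (-0.8 + 7.4 − 6.8 + 10.2 + 9.6 + 10.5 − 7.2 + 0.7) / 8 = 2.9500%
Σ(R_i − R̄_i)(R_m − R̄_m) = 130.4450  ⇒  Cov = 130.4450 / 7 = 18.6350
Σ(R_m − R̄_m)² = 390.8000  ⇒  Var(R_m) = 390.8000 / 7 = 55.8286
β = Cov / Var(R_m) = 18.6350 / 55.8286 = 0.3338
MRP = 10.4% − 1.4% = 9.00%
E(R) = R_f + β × MRP = 1.4% + 0.3338 × 9.0% = 4.40%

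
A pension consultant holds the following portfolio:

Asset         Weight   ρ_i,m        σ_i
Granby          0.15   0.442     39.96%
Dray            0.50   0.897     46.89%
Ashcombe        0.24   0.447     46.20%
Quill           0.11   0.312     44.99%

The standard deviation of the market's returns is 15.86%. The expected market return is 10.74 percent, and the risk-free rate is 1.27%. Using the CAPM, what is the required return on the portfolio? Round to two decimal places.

β_Granby = 0.442 × 39.96% / 15.86% = 1.1136
β_Dray = 0.897 × 46.89% / 15.86% = 2.6520
β_Ashcombe = 0.447 × 46.20% / 15.86% = 1.3021
β_Quill = 0.312 × 44.99% / 15.86% = 0.8850
β_P = Σ w_i β_i = 0.15×1.1136 + 0.50×2.6520 + 0.24×1.3021 + 0.11×0.8850 = 1.9029
MRP = 10.74% − 1.27% = 9.47%
E(R_P) = R_f + β_P × MRP = 1.27% + 1.9029 × 9.47% = 19.29%

19.29%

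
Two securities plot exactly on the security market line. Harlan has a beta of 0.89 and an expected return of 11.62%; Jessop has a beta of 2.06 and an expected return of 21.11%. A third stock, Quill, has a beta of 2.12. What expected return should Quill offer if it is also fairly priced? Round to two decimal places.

MRP (SML slope) = (21.11% − 11.62%) / (2.06 − 0.89) = 9.49% / 1.17 = 8.1111%
R_f (intercept) = 11.62% − 0.89 × 8.1111% = 4.4011%
E(R_Quill) = R_f + β × MRP = 4.4011% + 2.12 × 8.1111% = 21.60%

21.60%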